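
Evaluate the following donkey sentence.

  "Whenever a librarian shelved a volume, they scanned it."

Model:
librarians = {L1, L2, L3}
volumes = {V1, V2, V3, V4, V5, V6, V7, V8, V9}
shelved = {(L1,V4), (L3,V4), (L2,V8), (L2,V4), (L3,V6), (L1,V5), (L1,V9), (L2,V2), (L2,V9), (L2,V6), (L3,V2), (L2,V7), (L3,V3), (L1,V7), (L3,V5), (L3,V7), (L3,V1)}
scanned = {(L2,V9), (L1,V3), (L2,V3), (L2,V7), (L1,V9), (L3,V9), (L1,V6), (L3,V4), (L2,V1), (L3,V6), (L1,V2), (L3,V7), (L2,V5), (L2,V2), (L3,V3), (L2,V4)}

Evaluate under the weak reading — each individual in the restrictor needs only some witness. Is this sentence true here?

True

"it" takes "a volume" as antecedent — a donkey pronoun bound across the clause boundary.
Weak reading: every librarian l with some shelved-volume has at least one shelved-volume v such that scanned(l,v).
Per librarian: L1:✓  L2:✓  L3:✓
Every librarian in the restrictor has a witness.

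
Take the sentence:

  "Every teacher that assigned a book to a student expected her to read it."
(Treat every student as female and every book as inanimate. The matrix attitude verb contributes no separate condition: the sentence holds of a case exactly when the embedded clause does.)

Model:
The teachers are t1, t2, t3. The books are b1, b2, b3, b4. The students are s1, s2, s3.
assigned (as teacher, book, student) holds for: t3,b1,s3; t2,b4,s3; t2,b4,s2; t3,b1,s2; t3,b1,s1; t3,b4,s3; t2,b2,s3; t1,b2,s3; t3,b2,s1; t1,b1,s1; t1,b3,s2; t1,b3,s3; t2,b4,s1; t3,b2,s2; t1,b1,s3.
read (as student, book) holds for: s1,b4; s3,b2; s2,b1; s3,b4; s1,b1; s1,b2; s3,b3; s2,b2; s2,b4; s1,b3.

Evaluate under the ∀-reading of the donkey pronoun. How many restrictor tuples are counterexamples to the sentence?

"her" takes "a student" as antecedent and "it" takes "a book"; both are donkey pronouns co-varying with the restrictor.
Strong reading: for every (t,b,s) with assigned(t,b,s), read(s,b).
Restrictor triples: (t1,b1,s1)→read(s1,b1) ✓  (t1,b1,s3)→read(s3,b1) ✗  (t1,b2,s3)→read(s3,b2) ✓  (t1,b3,s2)→read(s2,b3) ✗  (t1,b3,s3)→read(s3,b3) ✓  (t2,b2,s3)→read(s3,b2) ✓  (t2,b4,s1)→read(s1,b4) ✓  (t2,b4,s2)→read(s2,b4) ✓  (t2,b4,s3)→read(s3,b4) ✓  (t3,b1,s1)→read(s1,b1) ✓  (t3,b1,s2)→read(s2,b1) ✓  (t3,b1,s3)→read(s3,b1) ✗  (t3,b2,s1)→read(s1,b2) ✓  (t3,b2,s2)→read(s2,b2) ✓  (t3,b4,s3)→read(s3,b4) ✓
Counterexamples (restrictor triples failing the scope): 3.

3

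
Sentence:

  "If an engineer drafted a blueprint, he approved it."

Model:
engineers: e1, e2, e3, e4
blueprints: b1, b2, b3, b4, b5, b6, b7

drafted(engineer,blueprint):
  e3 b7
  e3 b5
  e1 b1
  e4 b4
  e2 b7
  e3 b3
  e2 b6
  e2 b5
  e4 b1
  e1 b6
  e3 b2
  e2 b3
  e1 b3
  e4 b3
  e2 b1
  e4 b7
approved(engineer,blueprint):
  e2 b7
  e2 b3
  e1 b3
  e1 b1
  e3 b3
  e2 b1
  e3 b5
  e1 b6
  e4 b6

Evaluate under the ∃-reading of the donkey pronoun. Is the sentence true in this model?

"it" takes "a blueprint" as antecedent — a donkey pronoun bound across the clause boundary.
Weak reading: every engineer e with some drafted-blueprint has at least one drafted-blueprint b such that approved(e,b).
Per engineer: e1:✓  e2:✓  e3:✓  e4:✗
e4 has no witness among its drafted-blueprints.

False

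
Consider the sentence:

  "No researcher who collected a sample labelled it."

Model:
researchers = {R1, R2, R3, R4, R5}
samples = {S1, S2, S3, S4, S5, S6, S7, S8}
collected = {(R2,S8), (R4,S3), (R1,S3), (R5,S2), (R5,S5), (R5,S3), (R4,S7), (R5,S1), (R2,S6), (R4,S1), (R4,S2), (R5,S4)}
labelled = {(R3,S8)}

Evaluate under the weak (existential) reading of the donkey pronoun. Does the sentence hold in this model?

"it" takes "a sample" as antecedent — a donkey pronoun bound across the clause boundary.
Truth condition: for no (r,s) with collected(r,s) does labelled(r,s) hold.
Restrictor pairs — does the scope hold? (R1,S3):fails  (R2,S6):fails  (R2,S8):fails  (R4,S1):fails  (R4,S2):fails  (R4,S3):fails  (R4,S7):fails  (R5,S1):fails  (R5,S2):fails  (R5,S3):fails  (R5,S4):fails  (R5,S5):fails
Scope holds for no restrictor pair, so the sentence is true.

True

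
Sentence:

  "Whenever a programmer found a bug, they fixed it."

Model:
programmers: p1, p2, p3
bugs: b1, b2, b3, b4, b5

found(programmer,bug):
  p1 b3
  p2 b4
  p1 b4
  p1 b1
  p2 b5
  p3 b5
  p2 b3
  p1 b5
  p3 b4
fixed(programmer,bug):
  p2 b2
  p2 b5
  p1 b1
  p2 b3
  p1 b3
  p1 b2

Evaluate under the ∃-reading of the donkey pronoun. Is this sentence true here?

False

"it" takes "a bug" as antecedent — a donkey pronoun bound across the clause boundary.
Weak reading: every programmer p with some found-bug has at least one found-bug b such that fixed(p,b).
Per programmer: p1:✓  p2:✓  p3:✗
p3 has no witness among its found-bugs.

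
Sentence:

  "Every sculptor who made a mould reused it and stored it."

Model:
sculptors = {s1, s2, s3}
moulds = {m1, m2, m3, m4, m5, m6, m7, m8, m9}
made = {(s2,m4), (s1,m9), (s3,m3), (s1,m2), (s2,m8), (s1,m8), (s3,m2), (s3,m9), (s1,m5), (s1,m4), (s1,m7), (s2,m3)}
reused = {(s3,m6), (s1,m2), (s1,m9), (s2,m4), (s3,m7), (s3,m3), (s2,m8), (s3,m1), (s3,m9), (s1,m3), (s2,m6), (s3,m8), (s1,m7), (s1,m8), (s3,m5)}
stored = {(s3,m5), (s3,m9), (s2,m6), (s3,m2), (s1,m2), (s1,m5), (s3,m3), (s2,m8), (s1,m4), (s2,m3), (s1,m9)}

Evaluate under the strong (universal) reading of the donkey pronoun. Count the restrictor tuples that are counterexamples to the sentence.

"it" takes "a mould" as antecedent — a donkey pronoun bound across the clause boundary.
Strong reading: for every (s,m) with made(s,m), reused(s,m) ∧ stored(s,m).
Restrictor pairs: (s1,m2) ✓  (s1,m4) ✗  (s1,m5) ✗  (s1,m7) ✗  (s1,m8) ✗  (s1,m9) ✓  (s2,m3) ✗  (s2,m4) ✗  (s2,m8) ✓  (s3,m2) ✗  (s3,m3) ✓  (s3,m9) ✓
Counterexamples (restrictor pairs failing the scope): 7.

7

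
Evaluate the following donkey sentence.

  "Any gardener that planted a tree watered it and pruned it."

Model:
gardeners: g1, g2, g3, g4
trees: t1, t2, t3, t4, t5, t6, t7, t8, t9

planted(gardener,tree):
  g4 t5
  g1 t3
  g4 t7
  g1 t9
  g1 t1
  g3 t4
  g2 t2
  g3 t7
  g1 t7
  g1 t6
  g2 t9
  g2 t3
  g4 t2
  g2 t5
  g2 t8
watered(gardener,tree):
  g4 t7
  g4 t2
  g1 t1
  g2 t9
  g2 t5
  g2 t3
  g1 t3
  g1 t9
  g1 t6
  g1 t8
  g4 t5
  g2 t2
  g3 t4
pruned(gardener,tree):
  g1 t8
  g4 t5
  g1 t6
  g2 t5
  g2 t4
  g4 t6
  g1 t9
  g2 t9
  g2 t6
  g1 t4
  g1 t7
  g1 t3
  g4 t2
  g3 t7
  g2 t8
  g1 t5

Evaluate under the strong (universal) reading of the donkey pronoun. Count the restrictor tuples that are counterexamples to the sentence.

8

"it" takes "a tree" as antecedent — a donkey pronoun bound across the clause boundary.
Strong reading: for every (g,t) with planted(g,t), watered(g,t) ∧ pruned(g,t).
Restrictor pairs: (g1,t1) ✗  (g1,t3) ✓  (g1,t6) ✓  (g1,t7) ✗  (g1,t9) ✓  (g2,t2) ✗  (g2,t3) ✗  (g2,t5) ✓  (g2,t8) ✗  (g2,t9) ✓  (g3,t4) ✗  (g3,t7) ✗  (g4,t2) ✓  (g4,t5) ✓  (g4,t7) ✗
Counterexamples (restrictor pairs failing the scope): 8.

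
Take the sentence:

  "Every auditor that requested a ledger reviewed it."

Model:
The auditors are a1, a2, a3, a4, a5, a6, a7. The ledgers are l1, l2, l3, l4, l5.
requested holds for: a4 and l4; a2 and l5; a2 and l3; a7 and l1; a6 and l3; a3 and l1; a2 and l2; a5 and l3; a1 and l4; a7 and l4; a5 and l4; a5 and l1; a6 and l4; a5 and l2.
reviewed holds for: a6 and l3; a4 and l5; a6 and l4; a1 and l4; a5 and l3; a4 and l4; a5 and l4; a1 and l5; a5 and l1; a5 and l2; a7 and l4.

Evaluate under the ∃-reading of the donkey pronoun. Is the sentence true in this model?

"it" takes "a ledger" as antecedent — a donkey pronoun bound across the clause boundary.
Weak reading: every auditor a with some requested-ledger has at least one requested-ledger l such that reviewed(a,l).
Per auditor: a1:✓  a2:✗  a3:✗  a4:✓  a5:✓  a6:✓  a7:✓
a2 has no witness among its requested-ledgers.

False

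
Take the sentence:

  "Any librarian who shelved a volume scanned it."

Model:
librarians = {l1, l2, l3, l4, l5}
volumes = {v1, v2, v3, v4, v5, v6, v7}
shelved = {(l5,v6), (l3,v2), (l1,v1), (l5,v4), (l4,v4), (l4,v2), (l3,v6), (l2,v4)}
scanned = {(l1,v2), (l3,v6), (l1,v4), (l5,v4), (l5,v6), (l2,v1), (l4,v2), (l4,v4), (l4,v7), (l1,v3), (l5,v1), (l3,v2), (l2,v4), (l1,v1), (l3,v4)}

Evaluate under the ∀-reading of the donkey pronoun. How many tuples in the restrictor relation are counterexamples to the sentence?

"it" takes "a volume" as antecedent — a donkey pronoun bound across the clause boundary.
Strong reading: for every (l,v) with shelved(l,v), scanned(l,v).
Restrictor pairs: (l1,v1) ✓  (l2,v4) ✓  (l3,v2) ✓  (l3,v6) ✓  (l4,v2) ✓  (l4,v4) ✓  (l5,v4) ✓  (l5,v6) ✓
Counterexamples (restrictor pairs failing the scope): 0.

0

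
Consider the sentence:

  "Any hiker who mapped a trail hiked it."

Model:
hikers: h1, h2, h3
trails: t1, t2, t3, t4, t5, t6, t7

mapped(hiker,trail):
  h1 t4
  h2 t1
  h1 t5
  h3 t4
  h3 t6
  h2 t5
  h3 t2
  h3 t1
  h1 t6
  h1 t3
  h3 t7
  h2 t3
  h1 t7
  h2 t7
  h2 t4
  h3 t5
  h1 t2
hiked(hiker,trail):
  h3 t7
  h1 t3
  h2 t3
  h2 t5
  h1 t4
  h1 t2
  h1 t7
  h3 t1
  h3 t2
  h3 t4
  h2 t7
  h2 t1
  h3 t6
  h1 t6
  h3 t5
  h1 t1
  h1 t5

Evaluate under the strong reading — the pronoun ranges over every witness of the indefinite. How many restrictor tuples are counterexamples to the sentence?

"it" takes "a trail" as antecedent — a donkey pronoun bound across the clause boundary.
Strong reading: for every (h,t) with mapped(h,t), hiked(h,t).
Restrictor pairs: (h1,t2) ✓  (h1,t3) ✓  (h1,t4) ✓  (h1,t5) ✓  (h1,t6) ✓  (h1,t7) ✓  (h2,t1) ✓  (h2,t3) ✓  (h2,t4) ✗  (h2,t5) ✓  (h2,t7) ✓  (h3,t1) ✓  (h3,t2) ✓  (h3,t4) ✓  (h3,t5) ✓  (h3,t6) ✓  (h3,t7) ✓
Counterexamples (restrictor pairs failing the scope): 1.

1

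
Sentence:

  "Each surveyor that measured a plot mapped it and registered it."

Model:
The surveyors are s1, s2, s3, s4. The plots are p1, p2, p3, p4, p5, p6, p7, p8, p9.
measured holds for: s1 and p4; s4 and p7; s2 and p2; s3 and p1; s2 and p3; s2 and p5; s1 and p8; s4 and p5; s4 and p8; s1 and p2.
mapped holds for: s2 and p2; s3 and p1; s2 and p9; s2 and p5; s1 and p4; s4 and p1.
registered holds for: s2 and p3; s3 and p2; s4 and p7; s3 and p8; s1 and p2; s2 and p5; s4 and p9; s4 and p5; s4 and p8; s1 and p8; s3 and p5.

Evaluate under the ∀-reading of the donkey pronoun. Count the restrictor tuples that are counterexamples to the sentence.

9

"it" takes "a plot" as antecedent — a donkey pronoun bound across the clause boundary.
Strong reading: for every (s,p) with measured(s,p), mapped(s,p) ∧ registered(s,p).
Restrictor pairs: (s1,p2) ✗  (s1,p4) ✗  (s1,p8) ✗  (s2,p2) ✗  (s2,p3) ✗  (s2,p5) ✓  (s3,p1) ✗  (s4,p5) ✗  (s4,p7) ✗  (s4,p8) ✗
Counterexamples (restrictor pairs failing the scope): 9.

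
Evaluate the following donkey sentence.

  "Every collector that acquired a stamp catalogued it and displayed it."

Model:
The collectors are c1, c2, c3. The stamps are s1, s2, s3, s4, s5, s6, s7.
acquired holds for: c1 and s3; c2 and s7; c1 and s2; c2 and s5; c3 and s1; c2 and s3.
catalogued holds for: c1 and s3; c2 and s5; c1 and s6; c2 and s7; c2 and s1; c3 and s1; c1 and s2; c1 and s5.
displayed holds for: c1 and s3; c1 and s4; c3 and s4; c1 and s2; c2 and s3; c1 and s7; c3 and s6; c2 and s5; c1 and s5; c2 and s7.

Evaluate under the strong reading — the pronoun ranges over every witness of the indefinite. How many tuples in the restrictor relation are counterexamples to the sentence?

"it" takes "a stamp" as antecedent — a donkey pronoun bound across the clause boundary.
Strong reading: for every (c,s) with acquired(c,s), catalogued(c,s) ∧ displayed(c,s).
Restrictor pairs: (c1,s2) ✓  (c1,s3) ✓  (c2,s3) ✗  (c2,s5) ✓  (c2,s7) ✓  (c3,s1) ✗
Counterexamples (restrictor pairs failing the scope): 2.

2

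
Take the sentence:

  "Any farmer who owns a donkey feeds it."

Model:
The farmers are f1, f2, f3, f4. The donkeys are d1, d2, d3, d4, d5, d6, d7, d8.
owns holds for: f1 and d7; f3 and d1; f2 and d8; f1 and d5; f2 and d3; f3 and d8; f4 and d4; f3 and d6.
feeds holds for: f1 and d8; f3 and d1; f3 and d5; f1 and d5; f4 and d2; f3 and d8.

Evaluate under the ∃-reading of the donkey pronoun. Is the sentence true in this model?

False

"it" takes "a donkey" as antecedent — a donkey pronoun bound across the clause boundary.
Weak reading: every farmer f with some owns-donkey has at least one owns-donkey d such that feeds(f,d).
Per farmer: f1:✓  f2:✗  f3:✓  f4:✗
f2 has no witness among its owns-donkeys.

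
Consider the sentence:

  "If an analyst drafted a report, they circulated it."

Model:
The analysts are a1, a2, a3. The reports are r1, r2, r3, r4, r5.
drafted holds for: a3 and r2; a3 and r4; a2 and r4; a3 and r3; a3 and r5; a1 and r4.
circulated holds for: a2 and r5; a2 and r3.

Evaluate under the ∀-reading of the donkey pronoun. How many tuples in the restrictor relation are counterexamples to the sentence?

"it" takes "a report" as antecedent — a donkey pronoun bound across the clause boundary.
Strong reading: for every (a,r) with drafted(a,r), circulated(a,r).
Restrictor pairs: (a1,r4) ✗  (a2,r4) ✗  (a3,r2) ✗  (a3,r3) ✗  (a3,r4) ✗  (a3,r5) ✗
Counterexamples (restrictor pairs failing the scope): 6.

6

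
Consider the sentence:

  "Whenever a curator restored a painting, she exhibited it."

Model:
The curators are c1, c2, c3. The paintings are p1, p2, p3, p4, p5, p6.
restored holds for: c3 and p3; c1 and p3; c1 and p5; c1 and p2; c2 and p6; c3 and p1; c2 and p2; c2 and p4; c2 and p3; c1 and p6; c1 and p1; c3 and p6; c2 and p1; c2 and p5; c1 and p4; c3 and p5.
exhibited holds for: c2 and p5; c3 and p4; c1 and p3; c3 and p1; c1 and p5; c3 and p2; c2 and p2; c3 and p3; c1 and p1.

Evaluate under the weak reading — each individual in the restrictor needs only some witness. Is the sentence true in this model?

"it" takes "a painting" as antecedent — a donkey pronoun bound across the clause boundary.
Weak reading: every curator c with some restored-painting has at least one restored-painting p such that exhibited(c,p).
Per curator: c1:✓  c2:✓  c3:✓
Every curator in the restrictor has a witness.

True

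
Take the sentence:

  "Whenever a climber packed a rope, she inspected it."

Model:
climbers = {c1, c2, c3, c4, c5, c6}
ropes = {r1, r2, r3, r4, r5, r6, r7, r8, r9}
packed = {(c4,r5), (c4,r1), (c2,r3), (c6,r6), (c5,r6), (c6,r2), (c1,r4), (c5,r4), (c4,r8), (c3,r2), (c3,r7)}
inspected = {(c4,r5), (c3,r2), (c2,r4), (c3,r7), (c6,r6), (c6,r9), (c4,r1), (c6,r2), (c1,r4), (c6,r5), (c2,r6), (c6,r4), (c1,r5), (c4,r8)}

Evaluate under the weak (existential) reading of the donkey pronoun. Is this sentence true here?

False

"it" takes "a rope" as antecedent — a donkey pronoun bound across the clause boundary.
Weak reading: every climber c with some packed-rope has at least one packed-rope r such that inspected(c,r).
Per climber: c1:✓  c2:✗  c3:✓  c4:✓  c5:✗  c6:✓
c2 has no witness among its packed-ropes.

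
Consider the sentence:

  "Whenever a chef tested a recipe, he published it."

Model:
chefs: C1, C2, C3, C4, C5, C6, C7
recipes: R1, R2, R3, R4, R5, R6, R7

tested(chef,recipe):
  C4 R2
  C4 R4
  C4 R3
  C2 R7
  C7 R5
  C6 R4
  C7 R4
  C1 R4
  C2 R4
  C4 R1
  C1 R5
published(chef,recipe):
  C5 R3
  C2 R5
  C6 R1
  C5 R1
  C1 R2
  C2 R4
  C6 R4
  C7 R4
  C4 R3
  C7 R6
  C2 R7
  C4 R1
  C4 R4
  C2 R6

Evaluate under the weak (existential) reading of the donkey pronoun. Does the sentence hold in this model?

False

"it" takes "a recipe" as antecedent — a donkey pronoun bound across the clause boundary.
Weak reading: every chef c with some tested-recipe has at least one tested-recipe r such that published(c,r).
Per chef: C1:✗  C2:✓  C4:✓  C6:✓  C7:✓
C1 has no witness among its tested-recipes.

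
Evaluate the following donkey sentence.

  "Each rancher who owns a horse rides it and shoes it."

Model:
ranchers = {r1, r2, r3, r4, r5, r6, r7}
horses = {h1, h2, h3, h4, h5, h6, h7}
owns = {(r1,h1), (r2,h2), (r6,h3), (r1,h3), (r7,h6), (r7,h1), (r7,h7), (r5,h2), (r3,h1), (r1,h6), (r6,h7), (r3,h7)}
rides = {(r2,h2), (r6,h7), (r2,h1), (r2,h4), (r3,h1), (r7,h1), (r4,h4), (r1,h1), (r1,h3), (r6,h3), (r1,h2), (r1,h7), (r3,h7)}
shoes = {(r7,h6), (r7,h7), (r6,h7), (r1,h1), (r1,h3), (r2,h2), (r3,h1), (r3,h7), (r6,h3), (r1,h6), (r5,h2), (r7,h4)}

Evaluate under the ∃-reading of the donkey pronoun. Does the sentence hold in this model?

False

"it" takes "a horse" as antecedent — a donkey pronoun bound across the clause boundary.
Weak reading: every rancher r with some owns-horse has at least one owns-horse h such that rides(r,h) ∧ shoes(r,h).
Per rancher: r1:✓  r2:✓  r3:✓  r5:✗  r6:✓  r7:✗
r5 has no witness among its owns-horses.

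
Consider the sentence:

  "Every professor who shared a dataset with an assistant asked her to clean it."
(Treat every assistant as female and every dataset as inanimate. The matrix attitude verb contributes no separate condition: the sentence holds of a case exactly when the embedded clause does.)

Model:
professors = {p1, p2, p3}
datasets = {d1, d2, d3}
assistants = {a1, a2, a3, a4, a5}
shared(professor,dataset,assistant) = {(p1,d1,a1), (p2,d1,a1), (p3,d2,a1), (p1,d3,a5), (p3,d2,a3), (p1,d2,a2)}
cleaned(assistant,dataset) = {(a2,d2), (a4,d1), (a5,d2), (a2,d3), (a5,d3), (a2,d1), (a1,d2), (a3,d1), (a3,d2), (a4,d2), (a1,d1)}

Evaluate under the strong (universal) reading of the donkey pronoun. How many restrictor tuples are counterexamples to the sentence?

"her" takes "an assistant" as antecedent and "it" takes "a dataset"; both are donkey pronouns co-varying with the restrictor.
Strong reading: for every (p,d,a) with shared(p,d,a), cleaned(a,d).
Restrictor triples: (p1,d1,a1)→cleaned(a1,d1) ✓  (p1,d2,a2)→cleaned(a2,d2) ✓  (p1,d3,a5)→cleaned(a5,d3) ✓  (p2,d1,a1)→cleaned(a1,d1) ✓  (p3,d2,a1)→cleaned(a1,d2) ✓  (p3,d2,a3)→cleaned(a3,d2) ✓
Counterexamples (restrictor triples failing the scope): 0.

0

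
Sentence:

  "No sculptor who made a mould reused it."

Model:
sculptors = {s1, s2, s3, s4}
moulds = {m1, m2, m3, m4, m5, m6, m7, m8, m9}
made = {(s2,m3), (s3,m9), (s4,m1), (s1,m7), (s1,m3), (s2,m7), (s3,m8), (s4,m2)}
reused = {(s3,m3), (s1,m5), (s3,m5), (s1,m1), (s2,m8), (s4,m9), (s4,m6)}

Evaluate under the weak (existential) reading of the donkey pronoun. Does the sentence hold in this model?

True

"it" takes "a mould" as antecedent — a donkey pronoun bound across the clause boundary.
Truth condition: for no (s,m) with made(s,m) does reused(s,m) hold.
Restrictor pairs — does the scope hold? (s1,m3):fails  (s1,m7):fails  (s2,m3):fails  (s2,m7):fails  (s3,m8):fails  (s3,m9):fails  (s4,m1):fails  (s4,m2):fails
Scope holds for no restrictor pair, so the sentence is true.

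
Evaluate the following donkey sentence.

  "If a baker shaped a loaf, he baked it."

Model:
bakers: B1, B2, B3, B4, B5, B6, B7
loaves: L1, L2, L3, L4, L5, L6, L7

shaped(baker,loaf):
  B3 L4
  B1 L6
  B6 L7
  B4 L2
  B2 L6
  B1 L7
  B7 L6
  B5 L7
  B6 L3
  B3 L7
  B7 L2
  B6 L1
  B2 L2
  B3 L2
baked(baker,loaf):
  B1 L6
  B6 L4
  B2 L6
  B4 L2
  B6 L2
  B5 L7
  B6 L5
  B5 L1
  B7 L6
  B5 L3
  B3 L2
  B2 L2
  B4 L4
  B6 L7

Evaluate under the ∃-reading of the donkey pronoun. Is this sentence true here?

True

"it" takes "a loaf" as antecedent — a donkey pronoun bound across the clause boundary.
Weak reading: every baker b with some shaped-loaf has at least one shaped-loaf l such that baked(b,l).
Per baker: B1:✓  B2:✓  B3:✓  B4:✓  B5:✓  B6:✓  B7:✓
Every baker in the restrictor has a witness.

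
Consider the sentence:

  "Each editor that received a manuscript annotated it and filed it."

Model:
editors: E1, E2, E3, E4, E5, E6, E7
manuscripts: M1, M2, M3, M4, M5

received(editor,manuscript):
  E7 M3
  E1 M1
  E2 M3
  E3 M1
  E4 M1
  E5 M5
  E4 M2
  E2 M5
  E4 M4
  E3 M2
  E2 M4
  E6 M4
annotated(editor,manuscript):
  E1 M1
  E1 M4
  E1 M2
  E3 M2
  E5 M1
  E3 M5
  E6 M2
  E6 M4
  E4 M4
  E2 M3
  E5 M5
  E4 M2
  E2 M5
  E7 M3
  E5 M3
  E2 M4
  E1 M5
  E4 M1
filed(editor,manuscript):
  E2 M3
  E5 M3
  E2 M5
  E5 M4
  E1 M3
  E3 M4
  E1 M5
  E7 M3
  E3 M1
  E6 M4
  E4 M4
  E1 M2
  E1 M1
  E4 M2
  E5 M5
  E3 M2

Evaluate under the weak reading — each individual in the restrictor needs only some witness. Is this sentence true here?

"it" takes "a manuscript" as antecedent — a donkey pronoun bound across the clause boundary.
Weak reading: every editor e with some received-manuscript has at least one received-manuscript m such that annotated(e,m) ∧ filed(e,m).
Per editor: E1:✓  E2:✓  E3:✓  E4:✓  E5:✓  E6:✓  E7:✓
Every editor in the restrictor has a witness.

True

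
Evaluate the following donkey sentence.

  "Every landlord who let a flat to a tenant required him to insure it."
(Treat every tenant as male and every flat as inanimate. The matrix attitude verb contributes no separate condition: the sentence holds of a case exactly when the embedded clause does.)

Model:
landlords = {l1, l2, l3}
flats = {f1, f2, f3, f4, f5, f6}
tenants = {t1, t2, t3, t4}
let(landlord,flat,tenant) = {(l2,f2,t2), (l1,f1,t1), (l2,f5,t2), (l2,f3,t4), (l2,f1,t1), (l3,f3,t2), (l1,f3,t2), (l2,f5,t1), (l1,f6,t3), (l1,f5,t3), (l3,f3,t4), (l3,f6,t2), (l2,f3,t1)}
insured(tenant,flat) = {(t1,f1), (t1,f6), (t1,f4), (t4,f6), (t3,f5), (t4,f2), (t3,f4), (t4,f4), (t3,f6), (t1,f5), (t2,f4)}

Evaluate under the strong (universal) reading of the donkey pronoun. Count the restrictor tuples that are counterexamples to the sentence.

"him" takes "a tenant" as antecedent and "it" takes "a flat"; both are donkey pronouns co-varying with the restrictor.
Strong reading: for every (l,f,t) with let(l,f,t), insured(t,f).
Restrictor triples: (l1,f1,t1)→insured(t1,f1) ✓  (l1,f3,t2)→insured(t2,f3) ✗  (l1,f5,t3)→insured(t3,f5) ✓  (l1,f6,t3)→insured(t3,f6) ✓  (l2,f1,t1)→insured(t1,f1) ✓  (l2,f2,t2)→insured(t2,f2) ✗  (l2,f3,t1)→insured(t1,f3) ✗  (l2,f3,t4)→insured(t4,f3) ✗  (l2,f5,t1)→insured(t1,f5) ✓  (l2,f5,t2)→insured(t2,f5) ✗  (l3,f3,t2)→insured(t2,f3) ✗  (l3,f3,t4)→insured(t4,f3) ✗  (l3,f6,t2)→insured(t2,f6) ✗
Counterexamples (restrictor triples failing the scope): 8.

8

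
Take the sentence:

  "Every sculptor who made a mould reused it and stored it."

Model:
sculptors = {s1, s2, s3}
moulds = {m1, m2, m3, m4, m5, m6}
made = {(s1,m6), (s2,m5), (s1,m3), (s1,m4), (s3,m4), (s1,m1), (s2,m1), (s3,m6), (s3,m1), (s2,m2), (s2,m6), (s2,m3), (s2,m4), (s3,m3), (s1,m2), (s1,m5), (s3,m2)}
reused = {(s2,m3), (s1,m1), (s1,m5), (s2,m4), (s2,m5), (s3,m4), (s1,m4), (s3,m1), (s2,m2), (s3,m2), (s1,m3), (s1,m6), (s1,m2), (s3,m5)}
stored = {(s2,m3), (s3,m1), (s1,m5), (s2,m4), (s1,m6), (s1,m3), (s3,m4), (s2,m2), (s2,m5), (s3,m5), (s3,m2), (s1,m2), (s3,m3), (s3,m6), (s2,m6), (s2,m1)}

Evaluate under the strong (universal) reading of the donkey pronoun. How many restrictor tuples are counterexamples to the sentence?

"it" takes "a mould" as antecedent — a donkey pronoun bound across the clause boundary.
Strong reading: for every (s,m) with made(s,m), reused(s,m) ∧ stored(s,m).
Restrictor pairs: (s1,m1) ✗  (s1,m2) ✓  (s1,m3) ✓  (s1,m4) ✗  (s1,m5) ✓  (s1,m6) ✓  (s2,m1) ✗  (s2,m2) ✓  (s2,m3) ✓  (s2,m4) ✓  (s2,m5) ✓  (s2,m6) ✗  (s3,m1) ✓  (s3,m2) ✓  (s3,m3) ✗  (s3,m4) ✓  (s3,m6) ✗
Counterexamples (restrictor pairs failing the scope): 6.

6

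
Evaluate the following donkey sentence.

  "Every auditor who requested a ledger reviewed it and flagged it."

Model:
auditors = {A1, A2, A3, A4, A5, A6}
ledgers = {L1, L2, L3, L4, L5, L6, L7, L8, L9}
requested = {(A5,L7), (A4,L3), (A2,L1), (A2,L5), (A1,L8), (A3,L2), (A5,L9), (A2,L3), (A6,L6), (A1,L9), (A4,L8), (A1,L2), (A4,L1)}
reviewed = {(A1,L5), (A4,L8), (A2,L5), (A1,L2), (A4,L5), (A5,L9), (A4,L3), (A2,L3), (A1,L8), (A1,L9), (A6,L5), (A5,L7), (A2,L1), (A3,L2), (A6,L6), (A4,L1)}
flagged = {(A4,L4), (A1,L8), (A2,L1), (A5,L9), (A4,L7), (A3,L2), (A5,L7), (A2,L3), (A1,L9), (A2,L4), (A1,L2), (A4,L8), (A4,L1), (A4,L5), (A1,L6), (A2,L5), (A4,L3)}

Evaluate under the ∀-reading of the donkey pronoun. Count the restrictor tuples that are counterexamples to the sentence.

"it" takes "a ledger" as antecedent — a donkey pronoun bound across the clause boundary.
Strong reading: for every (a,l) with requested(a,l), reviewed(a,l) ∧ flagged(a,l).
Restrictor pairs: (A1,L2) ✓  (A1,L8) ✓  (A1,L9) ✓  (A2,L1) ✓  (A2,L3) ✓  (A2,L5) ✓  (A3,L2) ✓  (A4,L1) ✓  (A4,L3) ✓  (A4,L8) ✓  (A5,L7) ✓  (A5,L9) ✓  (A6,L6) ✗
Counterexamples (restrictor pairs failing the scope): 1.

1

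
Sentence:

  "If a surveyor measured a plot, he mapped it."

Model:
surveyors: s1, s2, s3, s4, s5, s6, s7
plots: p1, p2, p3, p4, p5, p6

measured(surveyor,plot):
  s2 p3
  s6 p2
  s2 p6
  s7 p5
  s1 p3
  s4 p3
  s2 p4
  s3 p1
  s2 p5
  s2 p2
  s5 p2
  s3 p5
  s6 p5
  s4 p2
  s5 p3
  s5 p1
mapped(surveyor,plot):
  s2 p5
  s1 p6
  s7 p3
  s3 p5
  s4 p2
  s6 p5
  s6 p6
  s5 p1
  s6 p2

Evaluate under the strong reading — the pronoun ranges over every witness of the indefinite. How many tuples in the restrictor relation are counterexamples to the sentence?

10

"it" takes "a plot" as antecedent — a donkey pronoun bound across the clause boundary.
Strong reading: for every (s,p) with measured(s,p), mapped(s,p).
Restrictor pairs: (s1,p3) ✗  (s2,p2) ✗  (s2,p3) ✗  (s2,p4) ✗  (s2,p5) ✓  (s2,p6) ✗  (s3,p1) ✗  (s3,p5) ✓  (s4,p2) ✓  (s4,p3) ✗  (s5,p1) ✓  (s5,p2) ✗  (s5,p3) ✗  (s6,p2) ✓  (s6,p5) ✓  (s7,p5) ✗
Counterexamples (restrictor pairs failing the scope): 10.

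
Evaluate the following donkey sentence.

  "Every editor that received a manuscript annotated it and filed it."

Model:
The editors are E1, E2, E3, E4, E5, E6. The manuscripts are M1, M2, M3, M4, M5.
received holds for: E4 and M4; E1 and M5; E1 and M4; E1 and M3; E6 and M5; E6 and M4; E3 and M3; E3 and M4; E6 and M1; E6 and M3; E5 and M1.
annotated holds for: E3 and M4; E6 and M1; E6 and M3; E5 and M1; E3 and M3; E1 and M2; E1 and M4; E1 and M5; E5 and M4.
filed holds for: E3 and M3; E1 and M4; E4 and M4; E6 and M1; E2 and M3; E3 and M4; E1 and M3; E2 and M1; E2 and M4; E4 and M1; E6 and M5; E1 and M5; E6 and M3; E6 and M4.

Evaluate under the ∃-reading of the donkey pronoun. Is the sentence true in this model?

"it" takes "a manuscript" as antecedent — a donkey pronoun bound across the clause boundary.
Weak reading: every editor e with some received-manuscript has at least one received-manuscript m such that annotated(e,m) ∧ filed(e,m).
Per editor: E1:✓  E3:✓  E4:✗  E5:✗  E6:✓
E4 has no witness among its received-manuscripts.

False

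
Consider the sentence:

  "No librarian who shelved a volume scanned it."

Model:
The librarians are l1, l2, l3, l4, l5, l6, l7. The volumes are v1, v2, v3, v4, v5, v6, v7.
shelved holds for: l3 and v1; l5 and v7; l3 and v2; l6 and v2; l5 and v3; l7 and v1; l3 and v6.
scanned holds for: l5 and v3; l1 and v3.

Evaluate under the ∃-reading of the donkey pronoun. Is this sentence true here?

False

"it" takes "a volume" as antecedent — a donkey pronoun bound across the clause boundary.
Truth condition: for no (l,v) with shelved(l,v) does scanned(l,v) hold.
Restrictor pairs — does the scope hold? (l3,v1):fails  (l3,v2):fails  (l3,v6):fails  (l5,v3):holds  (l5,v7):fails  (l6,v2):fails  (l7,v1):fails
Scope holds for 1 pair(s), so the sentence is false.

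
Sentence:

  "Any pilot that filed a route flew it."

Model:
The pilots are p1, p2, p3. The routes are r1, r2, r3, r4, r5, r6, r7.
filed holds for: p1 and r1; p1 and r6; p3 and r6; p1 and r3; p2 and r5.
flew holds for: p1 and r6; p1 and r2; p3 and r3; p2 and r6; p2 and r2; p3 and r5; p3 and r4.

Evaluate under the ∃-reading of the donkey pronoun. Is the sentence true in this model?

"it" takes "a route" as antecedent — a donkey pronoun bound across the clause boundary.
Weak reading: every pilot p with some filed-route has at least one filed-route r such that flew(p,r).
Per pilot: p1:✓  p2:✗  p3:✗
p2 has no witness among its filed-routes.

False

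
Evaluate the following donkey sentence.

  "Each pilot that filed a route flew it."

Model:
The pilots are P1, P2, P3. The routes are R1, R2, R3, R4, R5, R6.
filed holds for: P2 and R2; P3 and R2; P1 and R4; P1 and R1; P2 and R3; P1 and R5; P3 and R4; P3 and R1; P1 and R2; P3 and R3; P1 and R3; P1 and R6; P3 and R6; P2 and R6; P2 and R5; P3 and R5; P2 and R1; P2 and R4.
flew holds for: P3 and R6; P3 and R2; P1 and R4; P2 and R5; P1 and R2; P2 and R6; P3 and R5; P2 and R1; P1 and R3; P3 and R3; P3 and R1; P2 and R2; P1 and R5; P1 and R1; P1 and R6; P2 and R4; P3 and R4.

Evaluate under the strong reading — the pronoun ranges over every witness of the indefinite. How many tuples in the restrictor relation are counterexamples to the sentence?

1

"it" takes "a route" as antecedent — a donkey pronoun bound across the clause boundary.
Strong reading: for every (p,r) with filed(p,r), flew(p,r).
Restrictor pairs: (P1,R1) ✓  (P1,R2) ✓  (P1,R3) ✓  (P1,R4) ✓  (P1,R5) ✓  (P1,R6) ✓  (P2,R1) ✓  (P2,R2) ✓  (P2,R3) ✗  (P2,R4) ✓  (P2,R5) ✓  (P2,R6) ✓  (P3,R1) ✓  (P3,R2) ✓  (P3,R3) ✓  (P3,R4) ✓  (P3,R5) ✓  (P3,R6) ✓
Counterexamples (restrictor pairs failing the scope): 1.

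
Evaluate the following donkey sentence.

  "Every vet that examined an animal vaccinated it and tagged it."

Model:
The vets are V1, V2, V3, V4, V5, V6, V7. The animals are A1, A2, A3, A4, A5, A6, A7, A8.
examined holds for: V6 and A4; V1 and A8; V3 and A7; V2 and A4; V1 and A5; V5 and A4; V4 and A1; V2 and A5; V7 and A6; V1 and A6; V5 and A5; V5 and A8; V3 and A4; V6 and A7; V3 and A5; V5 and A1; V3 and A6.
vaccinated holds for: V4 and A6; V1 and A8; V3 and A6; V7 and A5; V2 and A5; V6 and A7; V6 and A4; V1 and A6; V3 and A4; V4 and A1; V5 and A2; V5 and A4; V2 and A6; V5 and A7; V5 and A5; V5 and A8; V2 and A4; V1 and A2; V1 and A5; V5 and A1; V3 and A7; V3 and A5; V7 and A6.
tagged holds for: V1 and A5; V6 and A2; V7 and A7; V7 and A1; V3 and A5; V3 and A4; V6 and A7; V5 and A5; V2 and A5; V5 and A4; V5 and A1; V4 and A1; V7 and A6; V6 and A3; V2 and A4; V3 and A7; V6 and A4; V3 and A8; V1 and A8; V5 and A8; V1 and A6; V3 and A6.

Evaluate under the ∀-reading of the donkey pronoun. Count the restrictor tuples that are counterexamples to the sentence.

"it" takes "an animal" as antecedent — a donkey pronoun bound across the clause boundary.
Strong reading: for every (v,a) with examined(v,a), vaccinated(v,a) ∧ tagged(v,a).
Restrictor pairs: (V1,A5) ✓  (V1,A6) ✓  (V1,A8) ✓  (V2,A4) ✓  (V2,A5) ✓  (V3,A4) ✓  (V3,A5) ✓  (V3,A6) ✓  (V3,A7) ✓  (V4,A1) ✓  (V5,A1) ✓  (V5,A4) ✓  (V5,A5) ✓  (V5,A8) ✓  (V6,A4) ✓  (V6,A7) ✓  (V7,A6) ✓
Counterexamples (restrictor pairs failing the scope): 0.

0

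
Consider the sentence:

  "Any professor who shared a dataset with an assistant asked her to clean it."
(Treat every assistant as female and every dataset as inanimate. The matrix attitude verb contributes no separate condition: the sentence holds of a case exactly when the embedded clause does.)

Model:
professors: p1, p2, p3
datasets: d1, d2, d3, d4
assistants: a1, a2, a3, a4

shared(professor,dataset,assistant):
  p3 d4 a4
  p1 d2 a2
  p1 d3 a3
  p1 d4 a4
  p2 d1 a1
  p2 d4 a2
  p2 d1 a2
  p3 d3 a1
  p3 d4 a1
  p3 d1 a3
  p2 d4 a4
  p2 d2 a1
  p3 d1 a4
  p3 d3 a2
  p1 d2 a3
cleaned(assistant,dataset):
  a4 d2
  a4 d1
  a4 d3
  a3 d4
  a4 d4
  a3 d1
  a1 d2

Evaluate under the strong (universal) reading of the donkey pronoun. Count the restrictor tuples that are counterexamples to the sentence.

9

"her" takes "an assistant" as antecedent and "it" takes "a dataset"; both are donkey pronouns co-varying with the restrictor.
Strong reading: for every (p,d,a) with shared(p,d,a), cleaned(a,d).
Restrictor triples: (p1,d2,a2)→cleaned(a2,d2) ✗  (p1,d2,a3)→cleaned(a3,d2) ✗  (p1,d3,a3)→cleaned(a3,d3) ✗  (p1,d4,a4)→cleaned(a4,d4) ✓  (p2,d1,a1)→cleaned(a1,d1) ✗  (p2,d1,a2)→cleaned(a2,d1) ✗  (p2,d2,a1)→cleaned(a1,d2) ✓  (p2,d4,a2)→cleaned(a2,d4) ✗  (p2,d4,a4)→cleaned(a4,d4) ✓  (p3,d1,a3)→cleaned(a3,d1) ✓  (p3,d1,a4)→cleaned(a4,d1) ✓  (p3,d3,a1)→cleaned(a1,d3) ✗  (p3,d3,a2)→cleaned(a2,d3) ✗  (p3,d4,a1)→cleaned(a1,d4) ✗  (p3,d4,a4)→cleaned(a4,d4) ✓
Counterexamples (restrictor triples failing the scope): 9.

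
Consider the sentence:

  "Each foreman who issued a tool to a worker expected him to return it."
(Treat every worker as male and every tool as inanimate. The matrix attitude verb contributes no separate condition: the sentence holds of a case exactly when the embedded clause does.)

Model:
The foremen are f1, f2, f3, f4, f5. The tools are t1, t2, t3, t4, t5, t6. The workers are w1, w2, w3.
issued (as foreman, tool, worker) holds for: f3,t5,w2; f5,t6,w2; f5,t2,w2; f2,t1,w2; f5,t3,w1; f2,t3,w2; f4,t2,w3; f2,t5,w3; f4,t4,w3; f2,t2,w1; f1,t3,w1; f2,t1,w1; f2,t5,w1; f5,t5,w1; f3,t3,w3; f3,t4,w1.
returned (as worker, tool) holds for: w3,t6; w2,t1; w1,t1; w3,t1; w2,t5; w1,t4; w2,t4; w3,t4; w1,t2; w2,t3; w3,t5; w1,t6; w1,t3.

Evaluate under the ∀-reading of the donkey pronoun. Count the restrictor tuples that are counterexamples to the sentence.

"him" takes "a worker" as antecedent and "it" takes "a tool"; both are donkey pronouns co-varying with the restrictor.
Strong reading: for every (f,t,w) with issued(f,t,w), returned(w,t).
Restrictor triples: (f1,t3,w1)→returned(w1,t3) ✓  (f2,t1,w1)→returned(w1,t1) ✓  (f2,t1,w2)→returned(w2,t1) ✓  (f2,t2,w1)→returned(w1,t2) ✓  (f2,t3,w2)→returned(w2,t3) ✓  (f2,t5,w1)→returned(w1,t5) ✗  (f2,t5,w3)→returned(w3,t5) ✓  (f3,t3,w3)→returned(w3,t3) ✗  (f3,t4,w1)→returned(w1,t4) ✓  (f3,t5,w2)→returned(w2,t5) ✓  (f4,t2,w3)→returned(w3,t2) ✗  (f4,t4,w3)→returned(w3,t4) ✓  (f5,t2,w2)→returned(w2,t2) ✗  (f5,t3,w1)→returned(w1,t3) ✓  (f5,t5,w1)→returned(w1,t5) ✗  (f5,t6,w2)→returned(w2,t6) ✗
Counterexamples (restrictor triples failing the scope): 6.

6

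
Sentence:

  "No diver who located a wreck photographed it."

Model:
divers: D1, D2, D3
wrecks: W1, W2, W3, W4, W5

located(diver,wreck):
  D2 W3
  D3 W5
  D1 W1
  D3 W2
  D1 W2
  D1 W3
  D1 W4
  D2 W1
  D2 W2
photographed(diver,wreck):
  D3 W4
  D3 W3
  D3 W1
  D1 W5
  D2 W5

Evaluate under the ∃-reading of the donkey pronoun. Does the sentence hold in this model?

True

"it" takes "a wreck" as antecedent — a donkey pronoun bound across the clause boundary.
Truth condition: for no (d,w) with located(d,w) does photographed(d,w) hold.
Restrictor pairs — does the scope hold? (D1,W1):fails  (D1,W2):fails  (D1,W3):fails  (D1,W4):fails  (D2,W1):fails  (D2,W2):fails  (D2,W3):fails  (D3,W2):fails  (D3,W5):fails
Scope holds for no restrictor pair, so the sentence is true.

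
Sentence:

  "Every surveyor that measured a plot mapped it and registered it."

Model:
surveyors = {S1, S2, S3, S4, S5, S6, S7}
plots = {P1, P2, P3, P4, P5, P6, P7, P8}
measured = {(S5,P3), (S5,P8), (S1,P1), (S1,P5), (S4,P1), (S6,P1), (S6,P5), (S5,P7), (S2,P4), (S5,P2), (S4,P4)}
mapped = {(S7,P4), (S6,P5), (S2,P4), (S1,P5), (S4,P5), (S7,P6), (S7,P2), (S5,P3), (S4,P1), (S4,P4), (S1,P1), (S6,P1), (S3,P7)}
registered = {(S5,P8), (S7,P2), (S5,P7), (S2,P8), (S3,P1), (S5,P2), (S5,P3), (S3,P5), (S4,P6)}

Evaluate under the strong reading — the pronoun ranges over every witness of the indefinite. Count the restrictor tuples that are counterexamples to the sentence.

"it" takes "a plot" as antecedent — a donkey pronoun bound across the clause boundary.
Strong reading: for every (s,p) with measured(s,p), mapped(s,p) ∧ registered(s,p).
Restrictor pairs: (S1,P1) ✗  (S1,P5) ✗  (S2,P4) ✗  (S4,P1) ✗  (S4,P4) ✗  (S5,P2) ✗  (S5,P3) ✓  (S5,P7) ✗  (S5,P8) ✗  (S6,P1) ✗  (S6,P5) ✗
Counterexamples (restrictor pairs failing the scope): 10.

10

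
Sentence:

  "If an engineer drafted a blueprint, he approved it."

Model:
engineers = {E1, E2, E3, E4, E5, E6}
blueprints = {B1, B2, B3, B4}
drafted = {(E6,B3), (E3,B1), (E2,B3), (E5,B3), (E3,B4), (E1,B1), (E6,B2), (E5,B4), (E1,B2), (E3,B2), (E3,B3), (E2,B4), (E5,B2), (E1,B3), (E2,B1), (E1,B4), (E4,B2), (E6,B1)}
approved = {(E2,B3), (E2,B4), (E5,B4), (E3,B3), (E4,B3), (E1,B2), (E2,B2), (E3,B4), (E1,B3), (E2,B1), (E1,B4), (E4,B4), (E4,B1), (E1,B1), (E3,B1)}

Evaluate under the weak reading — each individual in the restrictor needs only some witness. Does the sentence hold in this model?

"it" takes "a blueprint" as antecedent — a donkey pronoun bound across the clause boundary.
Weak reading: every engineer e with some drafted-blueprint has at least one drafted-blueprint b such that approved(e,b).
Per engineer: E1:✓  E2:✓  E3:✓  E4:✗  E5:✓  E6:✗
E4 has no witness among its drafted-blueprints.

False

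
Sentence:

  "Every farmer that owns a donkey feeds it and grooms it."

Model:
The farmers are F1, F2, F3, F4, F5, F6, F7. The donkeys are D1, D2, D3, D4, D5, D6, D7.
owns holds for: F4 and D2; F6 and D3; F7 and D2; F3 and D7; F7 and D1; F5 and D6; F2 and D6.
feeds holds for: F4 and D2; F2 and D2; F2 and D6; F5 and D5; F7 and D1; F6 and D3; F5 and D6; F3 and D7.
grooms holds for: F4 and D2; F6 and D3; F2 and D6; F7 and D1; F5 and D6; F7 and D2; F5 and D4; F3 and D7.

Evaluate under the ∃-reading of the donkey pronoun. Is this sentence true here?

"it" takes "a donkey" as antecedent — a donkey pronoun bound across the clause boundary.
Weak reading: every farmer f with some owns-donkey has at least one owns-donkey d such that feeds(f,d) ∧ grooms(f,d).
Per farmer: F2:✓  F3:✓  F4:✓  F5:✓  F6:✓  F7:✓
Every farmer in the restrictor has a witness.

True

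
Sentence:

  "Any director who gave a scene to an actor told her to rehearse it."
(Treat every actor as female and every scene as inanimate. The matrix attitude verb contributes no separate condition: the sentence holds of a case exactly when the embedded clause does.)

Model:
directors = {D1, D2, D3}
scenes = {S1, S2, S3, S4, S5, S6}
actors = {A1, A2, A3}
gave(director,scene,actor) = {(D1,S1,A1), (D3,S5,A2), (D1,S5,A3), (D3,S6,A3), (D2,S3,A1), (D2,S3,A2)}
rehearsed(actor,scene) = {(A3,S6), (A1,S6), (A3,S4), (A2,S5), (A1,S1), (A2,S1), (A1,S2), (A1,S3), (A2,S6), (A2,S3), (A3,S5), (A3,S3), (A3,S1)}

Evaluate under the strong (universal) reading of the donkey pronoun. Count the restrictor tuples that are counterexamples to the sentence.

0

"her" takes "an actor" as antecedent and "it" takes "a scene"; both are donkey pronouns co-varying with the restrictor.
Strong reading: for every (d,s,a) with gave(d,s,a), rehearsed(a,s).
Restrictor triples: (D1,S1,A1)→rehearsed(A1,S1) ✓  (D1,S5,A3)→rehearsed(A3,S5) ✓  (D2,S3,A1)→rehearsed(A1,S3) ✓  (D2,S3,A2)→rehearsed(A2,S3) ✓  (D3,S5,A2)→rehearsed(A2,S5) ✓  (D3,S6,A3)→rehearsed(A3,S6) ✓
Counterexamples (restrictor triples failing the scope): 0.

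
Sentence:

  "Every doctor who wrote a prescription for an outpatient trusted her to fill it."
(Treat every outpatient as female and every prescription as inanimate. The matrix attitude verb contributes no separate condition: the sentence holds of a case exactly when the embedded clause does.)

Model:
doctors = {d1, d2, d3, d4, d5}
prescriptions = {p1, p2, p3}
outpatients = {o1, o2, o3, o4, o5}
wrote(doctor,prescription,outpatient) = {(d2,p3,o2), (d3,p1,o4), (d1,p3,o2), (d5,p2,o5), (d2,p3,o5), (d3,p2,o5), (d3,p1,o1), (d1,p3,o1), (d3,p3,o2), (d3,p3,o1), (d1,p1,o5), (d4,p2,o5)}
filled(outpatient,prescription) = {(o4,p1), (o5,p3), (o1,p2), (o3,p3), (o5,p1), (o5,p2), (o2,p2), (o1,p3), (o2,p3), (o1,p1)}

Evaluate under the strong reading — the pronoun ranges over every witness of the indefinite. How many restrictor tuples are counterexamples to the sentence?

"her" takes "an outpatient" as antecedent and "it" takes "a prescription"; both are donkey pronouns co-varying with the restrictor.
Strong reading: for every (d,p,o) with wrote(d,p,o), filled(o,p).
Restrictor triples: (d1,p1,o5)→filled(o5,p1) ✓  (d1,p3,o1)→filled(o1,p3) ✓  (d1,p3,o2)→filled(o2,p3) ✓  (d2,p3,o2)→filled(o2,p3) ✓  (d2,p3,o5)→filled(o5,p3) ✓  (d3,p1,o1)→filled(o1,p1) ✓  (d3,p1,o4)→filled(o4,p1) ✓  (d3,p2,o5)→filled(o5,p2) ✓  (d3,p3,o1)→filled(o1,p3) ✓  (d3,p3,o2)→filled(o2,p3) ✓  (d4,p2,o5)→filled(o5,p2) ✓  (d5,p2,o5)→filled(o5,p2) ✓
Counterexamples (restrictor triples failing the scope): 0.

0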